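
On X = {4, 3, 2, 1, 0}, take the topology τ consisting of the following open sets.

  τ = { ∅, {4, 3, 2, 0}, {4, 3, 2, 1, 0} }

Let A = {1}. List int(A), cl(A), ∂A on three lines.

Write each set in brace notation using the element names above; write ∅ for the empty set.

open subsets of A: ∅; so int(A) = ∅
closure: X∖int(X∖A) = X∖{4, 3, 2, 0} = {1}
∂A = {1} minus ∅ = {1}

int(A) = ∅
cl(A)  = {1}
∂A     = {1}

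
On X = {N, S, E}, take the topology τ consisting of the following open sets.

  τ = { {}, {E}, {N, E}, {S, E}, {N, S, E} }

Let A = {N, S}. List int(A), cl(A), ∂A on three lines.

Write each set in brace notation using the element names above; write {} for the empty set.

open subsets of A: {}; so int(A) = {}
closure: X∖int(X∖A) = X∖{E} = {N, S}
∂A = {N, S} minus {} = {N, S}

int(A) = {}
cl(A)  = {N, S}
∂A     = {N, S}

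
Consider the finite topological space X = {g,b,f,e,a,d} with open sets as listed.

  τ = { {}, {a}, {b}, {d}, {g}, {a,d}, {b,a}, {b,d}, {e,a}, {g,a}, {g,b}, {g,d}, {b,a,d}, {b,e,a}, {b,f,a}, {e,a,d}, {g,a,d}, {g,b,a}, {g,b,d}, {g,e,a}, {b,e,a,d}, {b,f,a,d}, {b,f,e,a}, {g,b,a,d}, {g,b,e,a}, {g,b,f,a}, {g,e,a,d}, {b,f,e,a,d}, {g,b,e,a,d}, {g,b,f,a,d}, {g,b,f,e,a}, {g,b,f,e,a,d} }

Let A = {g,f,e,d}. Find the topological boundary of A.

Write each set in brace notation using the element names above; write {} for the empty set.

{f,e}

U open, U⊆A: {}, {d}, {g}, {g,d}. int(A) = ⋃ = {g,d}
X∖A={b,a}, int(X∖A)={b,a}, hence cl(A)={g,f,e,d}
∂A: remove int from cl → {f,e}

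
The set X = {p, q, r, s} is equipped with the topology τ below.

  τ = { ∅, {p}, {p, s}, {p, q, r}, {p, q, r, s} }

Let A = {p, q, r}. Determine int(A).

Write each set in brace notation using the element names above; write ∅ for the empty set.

{p, q, r}

opens ⊆ A: ∅, {p}, {p, q, r}; union → int = {p, q, r}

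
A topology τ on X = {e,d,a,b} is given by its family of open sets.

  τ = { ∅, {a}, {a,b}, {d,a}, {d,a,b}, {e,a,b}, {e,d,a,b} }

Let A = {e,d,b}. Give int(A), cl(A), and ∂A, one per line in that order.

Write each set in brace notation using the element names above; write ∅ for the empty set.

int(A) = ∅
cl(A)  = {e,d,b}
∂A     = {e,d,b}

opens ⊆ A: ∅; union → int = ∅
complement {a}; its interior {a}; cl(A) = X∖{a} = {e,d,b}
boundary = {e,d,b} ∖ ∅ = {e,d,b}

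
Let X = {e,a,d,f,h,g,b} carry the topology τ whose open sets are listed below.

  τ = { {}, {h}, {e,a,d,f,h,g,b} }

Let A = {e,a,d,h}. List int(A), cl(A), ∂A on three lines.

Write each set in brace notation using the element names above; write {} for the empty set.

int(A) = {h}
cl(A)  = {e,a,d,f,h,g,b}
∂A     = {e,a,d,f,g,b}

U open, U⊆A: {}, {h}. int(A) = ⋃ = {h}
X∖A={f,g,b}, int(X∖A)={}, hence cl(A)={e,a,d,f,h,g,b}
∂A: remove int from cl → {e,a,d,f,g,b}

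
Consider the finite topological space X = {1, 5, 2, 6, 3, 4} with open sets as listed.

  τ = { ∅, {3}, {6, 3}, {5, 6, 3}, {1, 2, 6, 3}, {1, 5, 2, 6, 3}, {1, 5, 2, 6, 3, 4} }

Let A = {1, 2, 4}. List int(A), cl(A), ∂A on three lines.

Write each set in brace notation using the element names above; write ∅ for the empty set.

int(A) = ∅
cl(A)  = {1, 2, 4}
∂A     = {1, 2, 4}

U open, U⊆A: ∅. int(A) = ⋃ = ∅
X∖A={5, 6, 3}, int(X∖A)={5, 6, 3}, hence cl(A)={1, 2, 4}
∂A: remove int from cl → {1, 2, 4}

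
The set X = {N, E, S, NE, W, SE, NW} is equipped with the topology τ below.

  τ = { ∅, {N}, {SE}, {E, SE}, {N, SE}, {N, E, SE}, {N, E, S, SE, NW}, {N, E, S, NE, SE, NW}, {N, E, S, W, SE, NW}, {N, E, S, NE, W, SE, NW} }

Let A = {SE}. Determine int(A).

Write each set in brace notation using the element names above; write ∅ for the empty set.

opens ⊆ A: ∅, {SE}; union → int = {SE}

{SE}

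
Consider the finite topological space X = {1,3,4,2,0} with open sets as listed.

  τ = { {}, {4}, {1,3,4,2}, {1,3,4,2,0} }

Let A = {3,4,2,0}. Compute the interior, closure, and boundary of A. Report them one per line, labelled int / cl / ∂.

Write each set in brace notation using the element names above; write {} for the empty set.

interior: largest open inside A is {4} (from {}, {4})
cl via duality: int({1}) = {}, so X∖{} = {1,3,4,2,0}
cl∖int = {1,3,2,0}

int(A) = {4}
cl(A)  = {1,3,4,2,0}
∂A     = {1,3,2,0}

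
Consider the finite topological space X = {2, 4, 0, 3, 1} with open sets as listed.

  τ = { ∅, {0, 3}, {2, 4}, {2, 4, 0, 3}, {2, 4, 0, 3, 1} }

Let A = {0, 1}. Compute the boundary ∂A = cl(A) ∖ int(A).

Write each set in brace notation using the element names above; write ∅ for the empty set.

{0, 3, 1}

open subsets of A: ∅; so int(A) = ∅
closure: X∖int(X∖A) = X∖{2, 4} = {0, 3, 1}
∂A = {0, 3, 1} minus ∅ = {0, 3, 1}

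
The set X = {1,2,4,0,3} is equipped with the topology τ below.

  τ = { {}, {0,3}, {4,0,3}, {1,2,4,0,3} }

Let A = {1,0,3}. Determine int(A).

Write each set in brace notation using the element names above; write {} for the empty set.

{0,3}

opens ⊆ A: {}, {0,3}; union → int = {0,3}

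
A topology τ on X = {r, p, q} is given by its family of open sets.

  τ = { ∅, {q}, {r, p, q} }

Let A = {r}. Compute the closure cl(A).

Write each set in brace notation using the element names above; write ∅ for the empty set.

{r, p}

complement {p, q}; its interior {q}; cl(A) = X∖{q} = {r, p}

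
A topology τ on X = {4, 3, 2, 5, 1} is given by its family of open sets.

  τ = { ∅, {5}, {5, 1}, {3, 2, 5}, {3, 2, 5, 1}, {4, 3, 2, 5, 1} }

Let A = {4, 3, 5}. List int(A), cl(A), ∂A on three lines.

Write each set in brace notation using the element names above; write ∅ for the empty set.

int(A) = {5}
cl(A)  = {4, 3, 2, 5, 1}
∂A     = {4, 3, 2, 1}

interior: largest open inside A is {5} (from ∅, {5})
cl via duality: int({2, 1}) = ∅, so X∖∅ = {4, 3, 2, 5, 1}
cl∖int = {4, 3, 2, 1}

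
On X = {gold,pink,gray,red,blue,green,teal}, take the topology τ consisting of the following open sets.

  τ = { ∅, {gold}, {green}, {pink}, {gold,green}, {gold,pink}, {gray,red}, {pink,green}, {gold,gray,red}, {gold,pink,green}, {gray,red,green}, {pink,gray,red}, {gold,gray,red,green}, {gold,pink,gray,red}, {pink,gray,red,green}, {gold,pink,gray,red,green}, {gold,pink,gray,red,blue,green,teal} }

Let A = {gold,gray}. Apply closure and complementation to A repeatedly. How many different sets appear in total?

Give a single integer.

10

X∖A={pink,red,blue,green,teal}, int(X∖A)={pink,green}, hence cl(A)={gold,gray,red,blue,teal}
Orbit (k=closure, c=complement):
  1. A     = {gold,gray}
  2. kA    = {gold,gray,red,blue,teal}
  3. cA    = {pink,red,blue,green,teal}
  4. ckA   = {pink,green}
  5. kcA   = {pink,gray,red,blue,green,teal}
  6. kckA  = {pink,blue,green,teal}
  7. ckcA  = {gold}
  8. ckckA = {gold,gray,red}
  9. kckcA = {gold,blue,teal}
  10. ckckcA = {pink,gray,red,green}
(closed under both — stop)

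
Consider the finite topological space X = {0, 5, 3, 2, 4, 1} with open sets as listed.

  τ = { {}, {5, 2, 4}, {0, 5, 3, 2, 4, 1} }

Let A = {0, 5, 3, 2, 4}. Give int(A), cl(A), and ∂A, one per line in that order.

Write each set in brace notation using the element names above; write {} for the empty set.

interior: largest open inside A is {5, 2, 4} (from {}, {5, 2, 4})
cl via duality: int({1}) = {}, so X∖{} = {0, 5, 3, 2, 4, 1}
cl∖int = {0, 3, 1}

int(A) = {5, 2, 4}
cl(A)  = {0, 5, 3, 2, 4, 1}
∂A     = {0, 3, 1}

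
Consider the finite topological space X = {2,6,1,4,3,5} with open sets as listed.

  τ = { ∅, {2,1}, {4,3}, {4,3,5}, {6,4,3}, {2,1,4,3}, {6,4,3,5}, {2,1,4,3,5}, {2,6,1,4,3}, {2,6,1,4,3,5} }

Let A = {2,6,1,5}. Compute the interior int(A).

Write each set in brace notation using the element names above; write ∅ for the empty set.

interior: largest open inside A is {2,1} (from ∅, {2,1})

{2,1}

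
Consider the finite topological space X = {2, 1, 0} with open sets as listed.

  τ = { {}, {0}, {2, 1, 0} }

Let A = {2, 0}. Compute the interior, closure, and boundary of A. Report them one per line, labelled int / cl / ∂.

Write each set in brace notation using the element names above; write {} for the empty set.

int(A) = {0}
cl(A)  = {2, 1, 0}
∂A     = {2, 1}

opens ⊆ A: {}, {0}; union → int = {0}
complement {1}; its interior {}; cl(A) = X∖{} = {2, 1, 0}
boundary = {2, 1, 0} ∖ {0} = {2, 1}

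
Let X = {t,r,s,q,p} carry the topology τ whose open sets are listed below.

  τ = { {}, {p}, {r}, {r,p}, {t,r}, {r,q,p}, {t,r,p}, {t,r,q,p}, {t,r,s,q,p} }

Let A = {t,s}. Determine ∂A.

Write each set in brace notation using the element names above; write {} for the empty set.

opens ⊆ A: {}; union → int = {}
complement {r,q,p}; its interior {r,q,p}; cl(A) = X∖{r,q,p} = {t,s}
boundary = {t,s} ∖ {} = {t,s}

{t,s}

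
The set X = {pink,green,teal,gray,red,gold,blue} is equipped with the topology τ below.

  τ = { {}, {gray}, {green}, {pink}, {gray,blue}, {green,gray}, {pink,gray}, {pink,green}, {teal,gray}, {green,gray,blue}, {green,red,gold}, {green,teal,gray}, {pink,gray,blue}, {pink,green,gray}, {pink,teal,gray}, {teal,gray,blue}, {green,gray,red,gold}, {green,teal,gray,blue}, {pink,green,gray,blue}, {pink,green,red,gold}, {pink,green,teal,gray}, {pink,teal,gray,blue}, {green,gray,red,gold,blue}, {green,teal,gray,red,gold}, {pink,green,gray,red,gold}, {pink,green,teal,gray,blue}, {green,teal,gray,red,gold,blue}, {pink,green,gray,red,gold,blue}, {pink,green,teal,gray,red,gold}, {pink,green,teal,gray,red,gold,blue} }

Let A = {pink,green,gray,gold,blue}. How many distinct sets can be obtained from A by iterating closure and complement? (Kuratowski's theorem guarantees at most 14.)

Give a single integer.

6

complement {teal,red}; its interior {}; cl(A) = X∖{} = {pink,green,teal,gray,red,gold,blue}
With k = closure, c = complement:
  1. A     = {pink,green,gray,gold,blue}
  2. kA    = {pink,green,teal,gray,red,gold,blue}
  3. cA    = {teal,red}
  4. ckA   = {}
  5. kcA   = {teal,red,gold}
  6. ckcA  = {pink,green,gray,blue}
k, c of each give nothing new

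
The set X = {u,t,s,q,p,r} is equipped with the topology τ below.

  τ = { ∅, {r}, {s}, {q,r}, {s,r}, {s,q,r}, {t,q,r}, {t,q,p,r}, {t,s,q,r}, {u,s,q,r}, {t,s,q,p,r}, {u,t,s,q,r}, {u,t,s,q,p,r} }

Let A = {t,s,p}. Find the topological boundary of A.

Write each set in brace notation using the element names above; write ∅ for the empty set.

{u,t,p}

opens ⊆ A: ∅, {s}; union → int = {s}
complement {u,q,r}; its interior {q,r}; cl(A) = X∖{q,r} = {u,t,s,p}
boundary = {u,t,s,p} ∖ {s} = {u,t,p}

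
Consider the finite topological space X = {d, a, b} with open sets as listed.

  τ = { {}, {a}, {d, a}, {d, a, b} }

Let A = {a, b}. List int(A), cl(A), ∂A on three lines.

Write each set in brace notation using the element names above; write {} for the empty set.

open subsets of A: {}, {a}; so int(A) = {a}
closure: X∖int(X∖A) = X∖{} = {d, a, b}
∂A = {d, a, b} minus {a} = {d, b}

int(A) = {a}
cl(A)  = {d, a, b}
∂A     = {d, b}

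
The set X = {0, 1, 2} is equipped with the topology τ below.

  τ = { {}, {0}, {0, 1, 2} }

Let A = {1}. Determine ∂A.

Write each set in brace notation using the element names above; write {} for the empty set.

{1, 2}

opens ⊆ A: {}; union → int = {}
complement {0, 2}; its interior {0}; cl(A) = X∖{0} = {1, 2}
boundary = {1, 2} ∖ {} = {1, 2}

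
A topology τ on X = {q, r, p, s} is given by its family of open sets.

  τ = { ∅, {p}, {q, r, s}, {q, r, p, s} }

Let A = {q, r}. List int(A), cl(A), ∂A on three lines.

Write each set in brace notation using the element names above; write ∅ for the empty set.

U open, U⊆A: ∅. int(A) = ⋃ = ∅
X∖A={p, s}, int(X∖A)={p}, hence cl(A)={q, r, s}
∂A: remove int from cl → {q, r, s}

int(A) = ∅
cl(A)  = {q, r, s}
∂A     = {q, r, s}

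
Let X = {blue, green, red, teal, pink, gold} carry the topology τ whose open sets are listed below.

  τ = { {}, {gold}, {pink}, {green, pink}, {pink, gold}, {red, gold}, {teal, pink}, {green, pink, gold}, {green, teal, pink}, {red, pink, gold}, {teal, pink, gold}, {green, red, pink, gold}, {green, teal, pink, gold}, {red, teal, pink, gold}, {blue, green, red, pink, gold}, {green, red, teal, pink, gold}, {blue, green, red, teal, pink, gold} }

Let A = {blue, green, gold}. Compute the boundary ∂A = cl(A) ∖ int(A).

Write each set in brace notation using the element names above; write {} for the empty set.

opens ⊆ A: {}, {gold}; union → int = {gold}
complement {red, teal, pink}; its interior {teal, pink}; cl(A) = X∖{teal, pink} = {blue, green, red, gold}
boundary = {blue, green, red, gold} ∖ {gold} = {blue, green, red}

{blue, green, red}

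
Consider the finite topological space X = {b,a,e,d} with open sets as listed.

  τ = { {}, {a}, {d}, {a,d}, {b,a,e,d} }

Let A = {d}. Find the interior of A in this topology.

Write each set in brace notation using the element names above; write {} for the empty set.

{d}

opens ⊆ A: {}, {d}; union → int = {d}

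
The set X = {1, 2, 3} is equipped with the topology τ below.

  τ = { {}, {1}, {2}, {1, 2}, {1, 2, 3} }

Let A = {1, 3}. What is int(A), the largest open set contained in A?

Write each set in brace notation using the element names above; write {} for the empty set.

opens ⊆ A: {}, {1}; union → int = {1}

{1}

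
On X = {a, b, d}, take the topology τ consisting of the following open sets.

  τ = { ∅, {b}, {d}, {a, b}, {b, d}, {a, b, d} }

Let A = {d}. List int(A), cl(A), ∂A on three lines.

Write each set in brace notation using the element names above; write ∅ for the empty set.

int(A) = {d}
cl(A)  = {d}
∂A     = ∅

open subsets of A: ∅, {d}; so int(A) = {d}
closure: X∖int(X∖A) = X∖{a, b} = {d}
∂A = {d} minus {d} = ∅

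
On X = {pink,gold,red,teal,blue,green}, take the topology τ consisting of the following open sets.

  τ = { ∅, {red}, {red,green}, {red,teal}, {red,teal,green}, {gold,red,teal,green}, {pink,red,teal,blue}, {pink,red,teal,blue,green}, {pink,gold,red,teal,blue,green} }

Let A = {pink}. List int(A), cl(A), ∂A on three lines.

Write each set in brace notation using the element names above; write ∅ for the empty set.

int(A) = ∅
cl(A)  = {pink,blue}
∂A     = {pink,blue}

interior: largest open inside A is ∅ (from ∅)
cl via duality: int({gold,red,teal,blue,green}) = {gold,red,teal,green}, so X∖{gold,red,teal,green} = {pink,blue}
cl∖int = {pink,blue}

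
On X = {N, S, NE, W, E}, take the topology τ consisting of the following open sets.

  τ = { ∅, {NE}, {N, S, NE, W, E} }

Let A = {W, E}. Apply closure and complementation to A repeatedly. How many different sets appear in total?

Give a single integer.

cl via duality: int({N, S, NE}) = {NE}, so X∖{NE} = {N, S, W, E}
Write k for closure, c for complement:
  1. A     = {W, E}
  2. kA    = {N, S, W, E}
  3. cA    = {N, S, NE}
  4. ckA   = {NE}
  5. kcA   = {N, S, NE, W, E}
  6. ckcA  = ∅
applying k or c yields no new set

6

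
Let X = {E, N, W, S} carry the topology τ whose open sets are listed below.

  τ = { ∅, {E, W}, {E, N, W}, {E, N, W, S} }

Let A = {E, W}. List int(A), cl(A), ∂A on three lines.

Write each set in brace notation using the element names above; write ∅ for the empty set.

int(A) = {E, W}
cl(A)  = {E, N, W, S}
∂A     = {N, S}

open subsets of A: ∅, {E, W}; so int(A) = {E, W}
closure: X∖int(X∖A) = X∖∅ = {E, N, W, S}
∂A = {E, N, W, S} minus {E, W} = {N, S}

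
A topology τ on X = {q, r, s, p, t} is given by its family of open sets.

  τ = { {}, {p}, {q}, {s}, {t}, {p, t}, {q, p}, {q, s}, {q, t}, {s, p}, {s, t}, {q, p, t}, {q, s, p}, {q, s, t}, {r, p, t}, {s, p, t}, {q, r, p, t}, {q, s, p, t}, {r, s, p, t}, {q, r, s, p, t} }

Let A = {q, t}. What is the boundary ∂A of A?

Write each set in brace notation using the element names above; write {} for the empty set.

U open, U⊆A: {}, {t}, {q}, {q, t}. int(A) = ⋃ = {q, t}
X∖A={r, s, p}, int(X∖A)={s, p}, hence cl(A)={q, r, t}
∂A: remove int from cl → {r}

{r}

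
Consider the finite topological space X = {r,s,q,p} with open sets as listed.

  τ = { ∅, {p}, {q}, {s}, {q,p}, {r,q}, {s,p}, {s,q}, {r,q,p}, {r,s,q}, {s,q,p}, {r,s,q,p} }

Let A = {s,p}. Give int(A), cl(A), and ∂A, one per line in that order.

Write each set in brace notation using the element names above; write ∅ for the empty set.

int(A) = {s,p}
cl(A)  = {s,p}
∂A     = ∅

open subsets of A: ∅, {s}, {p}, {s,p}; so int(A) = {s,p}
closure: X∖int(X∖A) = X∖{r,q} = {s,p}
∂A = {s,p} minus {s,p} = ∅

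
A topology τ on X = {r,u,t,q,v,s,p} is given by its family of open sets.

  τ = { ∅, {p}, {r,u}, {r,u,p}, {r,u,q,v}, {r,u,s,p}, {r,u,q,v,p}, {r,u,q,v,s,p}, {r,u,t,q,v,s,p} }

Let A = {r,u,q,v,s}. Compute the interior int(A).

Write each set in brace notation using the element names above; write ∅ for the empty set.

open subsets of A: ∅, {r,u}, {r,u,q,v}; so int(A) = {r,u,q,v}

{r,u,q,v}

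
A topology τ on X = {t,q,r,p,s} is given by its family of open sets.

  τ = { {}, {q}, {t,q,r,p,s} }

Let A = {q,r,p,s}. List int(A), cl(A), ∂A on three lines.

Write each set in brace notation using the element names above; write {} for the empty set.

open subsets of A: {}, {q}; so int(A) = {q}
closure: X∖int(X∖A) = X∖{} = {t,q,r,p,s}
∂A = {t,q,r,p,s} minus {q} = {t,r,p,s}

int(A) = {q}
cl(A)  = {t,q,r,p,s}
∂A     = {t,r,p,s}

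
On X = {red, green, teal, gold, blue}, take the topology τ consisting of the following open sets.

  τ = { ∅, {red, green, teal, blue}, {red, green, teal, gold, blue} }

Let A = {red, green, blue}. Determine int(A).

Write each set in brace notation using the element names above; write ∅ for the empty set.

opens ⊆ A: ∅; union → int = ∅

∅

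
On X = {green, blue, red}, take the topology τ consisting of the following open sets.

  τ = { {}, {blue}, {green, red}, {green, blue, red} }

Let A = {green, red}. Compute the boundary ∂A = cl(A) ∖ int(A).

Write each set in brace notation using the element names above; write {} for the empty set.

open subsets of A: {}, {green, red}; so int(A) = {green, red}
closure: X∖int(X∖A) = X∖{blue} = {green, red}
∂A = {green, red} minus {green, red} = {}

{}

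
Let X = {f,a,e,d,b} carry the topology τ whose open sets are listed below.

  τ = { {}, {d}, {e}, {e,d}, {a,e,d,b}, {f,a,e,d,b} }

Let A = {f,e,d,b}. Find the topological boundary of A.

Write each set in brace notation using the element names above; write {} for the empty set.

open subsets of A: {}, {e}, {d}, {e,d}; so int(A) = {e,d}
closure: X∖int(X∖A) = X∖{} = {f,a,e,d,b}
∂A = {f,a,e,d,b} minus {e,d} = {f,a,b}

{f,a,b}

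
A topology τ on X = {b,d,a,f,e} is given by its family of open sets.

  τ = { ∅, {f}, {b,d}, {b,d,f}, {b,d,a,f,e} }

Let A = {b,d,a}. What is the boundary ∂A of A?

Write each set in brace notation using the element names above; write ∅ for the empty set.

opens ⊆ A: ∅, {b,d}; union → int = {b,d}
complement {f,e}; its interior {f}; cl(A) = X∖{f} = {b,d,a,e}
boundary = {b,d,a,e} ∖ {b,d} = {a,e}

{a,e}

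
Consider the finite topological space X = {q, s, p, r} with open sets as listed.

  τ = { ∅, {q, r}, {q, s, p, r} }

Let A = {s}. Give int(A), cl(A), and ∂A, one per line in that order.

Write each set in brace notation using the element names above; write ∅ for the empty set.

int(A) = ∅
cl(A)  = {s, p}
∂A     = {s, p}

U open, U⊆A: ∅. int(A) = ⋃ = ∅
X∖A={q, p, r}, int(X∖A)={q, r}, hence cl(A)={s, p}
∂A: remove int from cl → {s, p}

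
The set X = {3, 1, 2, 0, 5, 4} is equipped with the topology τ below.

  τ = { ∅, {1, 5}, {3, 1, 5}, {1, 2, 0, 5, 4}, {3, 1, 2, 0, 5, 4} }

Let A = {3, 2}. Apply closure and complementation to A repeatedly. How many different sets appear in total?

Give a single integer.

6

closure: X∖int(X∖A) = X∖{1, 5} = {3, 2, 0, 4}
Let k=closure and c=complement:
  1. A     = {3, 2}
  2. kA    = {3, 2, 0, 4}
  3. cA    = {1, 0, 5, 4}
  4. ckA   = {1, 5}
  5. kcA   = {3, 1, 2, 0, 5, 4}
  6. ckcA  = ∅
— saturated at 6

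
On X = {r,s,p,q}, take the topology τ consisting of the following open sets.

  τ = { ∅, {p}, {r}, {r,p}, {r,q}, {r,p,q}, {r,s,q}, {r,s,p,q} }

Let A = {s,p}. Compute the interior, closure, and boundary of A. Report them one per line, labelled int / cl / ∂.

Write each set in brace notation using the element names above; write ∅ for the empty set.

interior: largest open inside A is {p} (from ∅, {p})
cl via duality: int({r,q}) = {r,q}, so X∖{r,q} = {s,p}
cl∖int = {s}

int(A) = {p}
cl(A)  = {s,p}
∂A     = {s}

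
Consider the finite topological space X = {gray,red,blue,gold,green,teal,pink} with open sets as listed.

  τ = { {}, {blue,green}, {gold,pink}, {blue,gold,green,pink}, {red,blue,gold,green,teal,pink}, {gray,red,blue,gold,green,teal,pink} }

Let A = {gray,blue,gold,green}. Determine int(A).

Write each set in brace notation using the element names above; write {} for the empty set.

{blue,green}

opens ⊆ A: {}, {blue,green}; union → int = {blue,green}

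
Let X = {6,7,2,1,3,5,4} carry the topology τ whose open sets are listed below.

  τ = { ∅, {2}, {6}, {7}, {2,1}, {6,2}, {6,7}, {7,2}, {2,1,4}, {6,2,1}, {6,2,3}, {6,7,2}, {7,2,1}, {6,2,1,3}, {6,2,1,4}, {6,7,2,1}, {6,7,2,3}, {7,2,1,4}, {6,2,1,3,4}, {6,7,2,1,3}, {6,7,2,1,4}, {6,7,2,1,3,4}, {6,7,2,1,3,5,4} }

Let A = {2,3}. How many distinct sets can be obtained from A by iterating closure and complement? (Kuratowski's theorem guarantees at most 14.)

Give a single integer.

8

complement {6,7,1,5,4}; its interior {6,7}; cl(A) = X∖{6,7} = {2,1,3,5,4}
With k = closure, c = complement:
  1. A     = {2,3}
  2. kA    = {2,1,3,5,4}
  3. cA    = {6,7,1,5,4}
  4. ckA   = {6,7}
  5. kcA   = {6,7,1,3,5,4}
  6. kckA  = {6,7,3,5}
  7. ckcA  = {2}
  8. ckckA = {2,1,4}
k, c of each give nothing new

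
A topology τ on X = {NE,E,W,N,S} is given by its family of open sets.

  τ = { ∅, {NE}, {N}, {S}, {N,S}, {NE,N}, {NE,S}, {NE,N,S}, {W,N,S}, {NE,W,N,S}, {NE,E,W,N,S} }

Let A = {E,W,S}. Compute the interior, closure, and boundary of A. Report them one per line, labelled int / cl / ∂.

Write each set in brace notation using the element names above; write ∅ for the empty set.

int(A) = {S}
cl(A)  = {E,W,S}
∂A     = {E,W}

open subsets of A: ∅, {S}; so int(A) = {S}
closure: X∖int(X∖A) = X∖{NE,N} = {E,W,S}
∂A = {E,W,S} minus {S} = {E,W}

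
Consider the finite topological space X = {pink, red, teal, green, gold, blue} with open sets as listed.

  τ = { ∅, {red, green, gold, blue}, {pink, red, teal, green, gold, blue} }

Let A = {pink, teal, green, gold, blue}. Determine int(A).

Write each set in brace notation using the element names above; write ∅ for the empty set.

∅

U open, U⊆A: ∅. int(A) = ⋃ = ∅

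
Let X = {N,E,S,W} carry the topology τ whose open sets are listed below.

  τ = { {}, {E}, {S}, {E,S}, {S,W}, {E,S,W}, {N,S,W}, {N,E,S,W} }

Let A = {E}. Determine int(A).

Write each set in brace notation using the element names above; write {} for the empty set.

interior: largest open inside A is {E} (from {}, {E})

{E}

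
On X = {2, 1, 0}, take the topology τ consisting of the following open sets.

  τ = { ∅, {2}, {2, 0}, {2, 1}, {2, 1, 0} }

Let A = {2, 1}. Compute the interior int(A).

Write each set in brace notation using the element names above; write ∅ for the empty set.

{2, 1}

U open, U⊆A: ∅, {2}, {2, 1}. int(A) = ⋃ = {2, 1}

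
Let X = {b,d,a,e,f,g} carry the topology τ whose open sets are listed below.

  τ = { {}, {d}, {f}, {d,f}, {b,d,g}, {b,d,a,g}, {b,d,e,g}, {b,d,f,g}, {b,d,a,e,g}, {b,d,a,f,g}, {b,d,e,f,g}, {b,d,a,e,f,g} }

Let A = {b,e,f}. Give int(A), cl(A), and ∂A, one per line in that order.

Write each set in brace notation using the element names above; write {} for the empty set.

U open, U⊆A: {}, {f}. int(A) = ⋃ = {f}
X∖A={d,a,g}, int(X∖A)={d}, hence cl(A)={b,a,e,f,g}
∂A: remove int from cl → {b,a,e,g}

int(A) = {f}
cl(A)  = {b,a,e,f,g}
∂A     = {b,a,e,g}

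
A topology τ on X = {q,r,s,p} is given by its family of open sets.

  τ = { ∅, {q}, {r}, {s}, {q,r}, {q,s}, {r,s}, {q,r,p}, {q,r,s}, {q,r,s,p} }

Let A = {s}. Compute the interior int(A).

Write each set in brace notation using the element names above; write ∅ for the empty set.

interior: largest open inside A is {s} (from ∅, {s})

{s}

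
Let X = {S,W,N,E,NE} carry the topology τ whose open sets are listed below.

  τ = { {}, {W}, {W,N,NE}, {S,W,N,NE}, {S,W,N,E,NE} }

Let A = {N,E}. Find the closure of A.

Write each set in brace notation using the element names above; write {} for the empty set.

X∖A={S,W,NE}, int(X∖A)={W}, hence cl(A)={S,N,E,NE}

{S,N,E,NE}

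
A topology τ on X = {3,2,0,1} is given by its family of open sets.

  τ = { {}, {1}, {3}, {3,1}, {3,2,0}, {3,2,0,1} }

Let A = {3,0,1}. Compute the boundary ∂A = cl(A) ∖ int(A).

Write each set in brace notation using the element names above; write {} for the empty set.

interior: largest open inside A is {3,1} (from {}, {1}, {3}, {3,1})
cl via duality: int({2}) = {}, so X∖{} = {3,2,0,1}
cl∖int = {2,0}

{2,0}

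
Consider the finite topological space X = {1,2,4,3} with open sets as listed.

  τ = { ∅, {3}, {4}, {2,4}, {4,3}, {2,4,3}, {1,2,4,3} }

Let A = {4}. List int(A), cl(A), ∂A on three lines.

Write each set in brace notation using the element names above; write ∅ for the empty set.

int(A) = {4}
cl(A)  = {1,2,4}
∂A     = {1,2}

U open, U⊆A: ∅, {4}. int(A) = ⋃ = {4}
X∖A={1,2,3}, int(X∖A)={3}, hence cl(A)={1,2,4}
∂A: remove int from cl → {1,2}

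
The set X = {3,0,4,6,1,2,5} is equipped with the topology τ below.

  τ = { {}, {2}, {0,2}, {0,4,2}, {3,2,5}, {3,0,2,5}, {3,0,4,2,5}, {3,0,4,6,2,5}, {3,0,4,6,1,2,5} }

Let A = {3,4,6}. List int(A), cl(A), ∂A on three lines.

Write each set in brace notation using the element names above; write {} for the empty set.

int(A) = {}
cl(A)  = {3,4,6,1,5}
∂A     = {3,4,6,1,5}

open subsets of A: {}; so int(A) = {}
closure: X∖int(X∖A) = X∖{0,2} = {3,4,6,1,5}
∂A = {3,4,6,1,5} minus {} = {3,4,6,1,5}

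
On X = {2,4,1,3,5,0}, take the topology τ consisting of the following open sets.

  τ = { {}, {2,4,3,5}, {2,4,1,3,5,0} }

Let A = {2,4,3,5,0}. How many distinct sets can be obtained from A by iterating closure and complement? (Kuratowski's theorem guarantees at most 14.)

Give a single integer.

X∖A={1}, int(X∖A)={}, hence cl(A)={2,4,1,3,5,0}
Orbit (k=closure, c=complement):
  1. A     = {2,4,3,5,0}
  2. kA    = {2,4,1,3,5,0}
  3. cA    = {1}
  4. ckA   = {}
  5. kcA   = {1,0}
  6. ckcA  = {2,4,3,5}
(closed under both — stop)

6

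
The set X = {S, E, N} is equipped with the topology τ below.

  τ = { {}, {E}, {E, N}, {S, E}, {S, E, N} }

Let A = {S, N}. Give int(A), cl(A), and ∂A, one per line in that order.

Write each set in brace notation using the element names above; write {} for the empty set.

opens ⊆ A: {}; union → int = {}
complement {E}; its interior {E}; cl(A) = X∖{E} = {S, N}
boundary = {S, N} ∖ {} = {S, N}

int(A) = {}
cl(A)  = {S, N}
∂A     = {S, N}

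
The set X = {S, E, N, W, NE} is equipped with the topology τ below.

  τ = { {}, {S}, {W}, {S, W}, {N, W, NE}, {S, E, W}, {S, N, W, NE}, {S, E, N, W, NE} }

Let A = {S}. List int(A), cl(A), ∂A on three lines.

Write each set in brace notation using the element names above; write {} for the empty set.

int(A) = {S}
cl(A)  = {S, E}
∂A     = {E}

U open, U⊆A: {}, {S}. int(A) = ⋃ = {S}
X∖A={E, N, W, NE}, int(X∖A)={N, W, NE}, hence cl(A)={S, E}
∂A: remove int from cl → {E}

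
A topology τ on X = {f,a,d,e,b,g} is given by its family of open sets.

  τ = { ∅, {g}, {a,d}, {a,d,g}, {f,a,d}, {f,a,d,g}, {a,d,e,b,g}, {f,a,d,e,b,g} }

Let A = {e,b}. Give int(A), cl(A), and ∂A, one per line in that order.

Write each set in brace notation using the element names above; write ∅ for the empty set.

int(A) = ∅
cl(A)  = {e,b}
∂A     = {e,b}

U open, U⊆A: ∅. int(A) = ⋃ = ∅
X∖A={f,a,d,g}, int(X∖A)={f,a,d,g}, hence cl(A)={e,b}
∂A: remove int from cl → {e,b}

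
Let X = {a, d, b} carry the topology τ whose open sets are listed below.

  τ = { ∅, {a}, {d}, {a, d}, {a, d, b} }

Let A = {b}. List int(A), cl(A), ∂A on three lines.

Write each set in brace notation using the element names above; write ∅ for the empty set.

int(A) = ∅
cl(A)  = {b}
∂A     = {b}

U open, U⊆A: ∅. int(A) = ⋃ = ∅
X∖A={a, d}, int(X∖A)={a, d}, hence cl(A)={b}
∂A: remove int from cl → {b}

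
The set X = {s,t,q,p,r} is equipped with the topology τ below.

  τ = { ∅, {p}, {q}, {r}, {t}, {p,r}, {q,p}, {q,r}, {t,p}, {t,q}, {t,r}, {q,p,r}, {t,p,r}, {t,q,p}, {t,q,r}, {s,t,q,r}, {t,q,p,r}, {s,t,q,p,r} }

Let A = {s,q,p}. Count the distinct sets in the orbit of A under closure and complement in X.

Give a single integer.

X∖A={t,r}, int(X∖A)={t,r}, hence cl(A)={s,q,p}
Orbit (k=closure, c=complement):
  1. A     = {s,q,p}
  2. cA    = {t,r}
  3. kcA   = {s,t,r}
  4. ckcA  = {q,p}
(closed under both — stop)

4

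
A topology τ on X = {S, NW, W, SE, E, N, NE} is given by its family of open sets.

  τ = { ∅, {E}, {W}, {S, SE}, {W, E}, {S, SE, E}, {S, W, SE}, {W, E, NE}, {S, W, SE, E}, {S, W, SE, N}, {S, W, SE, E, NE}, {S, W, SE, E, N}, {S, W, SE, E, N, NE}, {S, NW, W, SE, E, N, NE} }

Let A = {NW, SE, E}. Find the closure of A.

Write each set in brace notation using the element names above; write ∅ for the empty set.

{S, NW, SE, E, N, NE}

cl via duality: int({S, W, N, NE}) = {W}, so X∖{W} = {S, NW, SE, E, N, NE}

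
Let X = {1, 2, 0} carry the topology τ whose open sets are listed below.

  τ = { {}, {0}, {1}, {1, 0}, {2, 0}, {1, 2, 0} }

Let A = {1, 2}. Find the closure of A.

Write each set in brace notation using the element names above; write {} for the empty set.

complement {0}; its interior {0}; cl(A) = X∖{0} = {1, 2}

{1, 2}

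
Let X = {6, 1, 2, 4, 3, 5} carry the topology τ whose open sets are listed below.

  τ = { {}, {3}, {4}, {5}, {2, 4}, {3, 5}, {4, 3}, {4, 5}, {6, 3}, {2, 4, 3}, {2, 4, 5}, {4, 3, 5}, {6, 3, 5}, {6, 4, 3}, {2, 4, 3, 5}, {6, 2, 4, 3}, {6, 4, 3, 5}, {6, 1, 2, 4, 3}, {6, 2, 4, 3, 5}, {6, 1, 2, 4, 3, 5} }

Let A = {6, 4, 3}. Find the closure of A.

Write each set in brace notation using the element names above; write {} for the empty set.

cl via duality: int({1, 2, 5}) = {5}, so X∖{5} = {6, 1, 2, 4, 3}

{6, 1, 2, 4, 3}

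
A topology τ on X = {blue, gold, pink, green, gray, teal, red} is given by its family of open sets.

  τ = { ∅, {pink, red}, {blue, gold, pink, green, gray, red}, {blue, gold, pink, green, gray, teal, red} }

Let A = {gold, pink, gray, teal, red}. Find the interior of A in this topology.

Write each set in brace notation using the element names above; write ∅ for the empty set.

{pink, red}

U open, U⊆A: ∅, {pink, red}. int(A) = ⋃ = {pink, red}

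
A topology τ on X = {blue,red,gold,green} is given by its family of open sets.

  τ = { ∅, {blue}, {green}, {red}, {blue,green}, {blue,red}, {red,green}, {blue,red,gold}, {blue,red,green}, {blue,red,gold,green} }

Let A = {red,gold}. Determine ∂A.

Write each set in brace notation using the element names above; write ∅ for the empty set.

{gold}

interior: largest open inside A is {red} (from ∅, {red})
cl via duality: int({blue,green}) = {blue,green}, so X∖{blue,green} = {red,gold}
cl∖int = {gold}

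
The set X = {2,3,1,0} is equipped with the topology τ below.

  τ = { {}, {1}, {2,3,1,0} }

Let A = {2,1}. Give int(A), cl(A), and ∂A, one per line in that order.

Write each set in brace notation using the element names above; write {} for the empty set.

opens ⊆ A: {}, {1}; union → int = {1}
complement {3,0}; its interior {}; cl(A) = X∖{} = {2,3,1,0}
boundary = {2,3,1,0} ∖ {1} = {2,3,0}

int(A) = {1}
cl(A)  = {2,3,1,0}
∂A     = {2,3,0}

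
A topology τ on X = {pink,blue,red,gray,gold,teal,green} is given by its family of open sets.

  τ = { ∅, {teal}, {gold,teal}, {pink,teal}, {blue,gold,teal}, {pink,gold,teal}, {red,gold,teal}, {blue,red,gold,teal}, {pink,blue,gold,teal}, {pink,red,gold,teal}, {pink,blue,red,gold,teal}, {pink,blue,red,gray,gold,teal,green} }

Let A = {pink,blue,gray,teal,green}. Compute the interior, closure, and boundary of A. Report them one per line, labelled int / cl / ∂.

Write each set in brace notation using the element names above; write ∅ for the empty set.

open subsets of A: ∅, {teal}, {pink,teal}; so int(A) = {pink,teal}
closure: X∖int(X∖A) = X∖∅ = {pink,blue,red,gray,gold,teal,green}
∂A = {pink,blue,red,gray,gold,teal,green} minus {pink,teal} = {blue,red,gray,gold,green}

int(A) = {pink,teal}
cl(A)  = {pink,blue,red,gray,gold,teal,green}
∂A     = {blue,red,gray,gold,green}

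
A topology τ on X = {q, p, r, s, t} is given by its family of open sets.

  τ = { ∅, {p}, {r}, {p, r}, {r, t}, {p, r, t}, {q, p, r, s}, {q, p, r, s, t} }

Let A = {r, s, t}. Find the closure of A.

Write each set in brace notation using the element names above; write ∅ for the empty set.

closure: X∖int(X∖A) = X∖{p} = {q, r, s, t}

{q, r, s, t}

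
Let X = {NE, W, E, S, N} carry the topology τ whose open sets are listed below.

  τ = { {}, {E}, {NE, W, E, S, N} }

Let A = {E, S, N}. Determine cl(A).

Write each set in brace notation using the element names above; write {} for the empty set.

X∖A={NE, W}, int(X∖A)={}, hence cl(A)={NE, W, E, S, N}

{NE, W, E, S, N}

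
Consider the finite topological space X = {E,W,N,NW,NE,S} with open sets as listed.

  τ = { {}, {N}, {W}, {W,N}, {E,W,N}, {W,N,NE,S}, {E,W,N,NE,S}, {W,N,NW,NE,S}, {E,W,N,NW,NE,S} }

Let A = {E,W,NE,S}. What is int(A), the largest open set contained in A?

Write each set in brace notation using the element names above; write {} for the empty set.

{W}

opens ⊆ A: {}, {W}; union → int = {W}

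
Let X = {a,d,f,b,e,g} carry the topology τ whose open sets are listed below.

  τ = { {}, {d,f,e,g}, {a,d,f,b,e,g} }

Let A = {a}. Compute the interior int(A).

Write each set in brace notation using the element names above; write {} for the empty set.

{}

U open, U⊆A: {}. int(A) = ⋃ = {}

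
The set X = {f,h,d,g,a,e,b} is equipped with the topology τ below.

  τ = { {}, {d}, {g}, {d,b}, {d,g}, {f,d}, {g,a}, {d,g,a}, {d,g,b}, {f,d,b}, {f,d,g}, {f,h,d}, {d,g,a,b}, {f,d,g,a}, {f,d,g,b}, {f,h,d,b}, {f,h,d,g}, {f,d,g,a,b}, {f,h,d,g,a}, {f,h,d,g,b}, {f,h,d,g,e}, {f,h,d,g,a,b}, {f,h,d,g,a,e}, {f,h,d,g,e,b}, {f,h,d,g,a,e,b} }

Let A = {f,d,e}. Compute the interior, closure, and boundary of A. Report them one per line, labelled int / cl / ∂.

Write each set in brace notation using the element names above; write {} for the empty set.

interior: largest open inside A is {f,d} (from {}, {d}, {f,d})
cl via duality: int({h,g,a,b}) = {g,a}, so X∖{g,a} = {f,h,d,e,b}
cl∖int = {h,e,b}

int(A) = {f,d}
cl(A)  = {f,h,d,e,b}
∂A     = {h,e,b}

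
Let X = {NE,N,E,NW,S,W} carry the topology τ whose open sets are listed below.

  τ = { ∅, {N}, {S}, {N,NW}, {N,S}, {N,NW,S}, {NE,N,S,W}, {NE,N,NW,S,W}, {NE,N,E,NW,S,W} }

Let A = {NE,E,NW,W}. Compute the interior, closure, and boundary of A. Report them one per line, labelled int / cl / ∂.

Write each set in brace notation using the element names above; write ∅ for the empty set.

int(A) = ∅
cl(A)  = {NE,E,NW,W}
∂A     = {NE,E,NW,W}

open subsets of A: ∅; so int(A) = ∅
closure: X∖int(X∖A) = X∖{N,S} = {NE,E,NW,W}
∂A = {NE,E,NW,W} minus ∅ = {NE,E,NW,W}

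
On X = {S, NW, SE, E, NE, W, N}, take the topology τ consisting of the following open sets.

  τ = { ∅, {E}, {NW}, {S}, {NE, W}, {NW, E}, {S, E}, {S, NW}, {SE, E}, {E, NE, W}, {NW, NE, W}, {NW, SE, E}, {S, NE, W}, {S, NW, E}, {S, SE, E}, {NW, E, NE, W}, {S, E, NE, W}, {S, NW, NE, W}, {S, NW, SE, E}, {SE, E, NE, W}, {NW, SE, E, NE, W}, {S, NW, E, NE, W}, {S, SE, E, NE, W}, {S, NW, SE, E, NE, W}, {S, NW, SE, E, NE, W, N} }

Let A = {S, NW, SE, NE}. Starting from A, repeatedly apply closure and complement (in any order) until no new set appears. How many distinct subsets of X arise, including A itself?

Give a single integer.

12

complement {E, W, N}; its interior {E}; cl(A) = X∖{E} = {S, NW, SE, NE, W, N}
With k = closure, c = complement:
  1. A     = {S, NW, SE, NE}
  2. kA    = {S, NW, SE, NE, W, N}
  3. cA    = {E, W, N}
  4. ckA   = {E}
  5. kcA   = {SE, E, NE, W, N}
  6. kckA  = {SE, E, N}
  7. ckcA  = {S, NW}
  8. ckckA = {S, NW, NE, W}
  9. kckcA = {S, NW, N}
  10. kckckA = {S, NW, NE, W, N}
  11. ckckcA = {SE, E, NE, W}
  12. ckckckA = {SE, E}
k, c of each give nothing new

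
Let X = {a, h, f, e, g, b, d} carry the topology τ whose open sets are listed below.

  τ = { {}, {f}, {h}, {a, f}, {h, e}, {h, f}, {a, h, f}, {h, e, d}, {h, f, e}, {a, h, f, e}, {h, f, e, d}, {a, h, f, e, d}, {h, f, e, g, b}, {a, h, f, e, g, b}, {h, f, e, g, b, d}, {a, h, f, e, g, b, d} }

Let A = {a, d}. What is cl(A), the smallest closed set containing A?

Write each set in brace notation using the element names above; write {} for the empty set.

closure: X∖int(X∖A) = X∖{h, f, e, g, b} = {a, d}

{a, d}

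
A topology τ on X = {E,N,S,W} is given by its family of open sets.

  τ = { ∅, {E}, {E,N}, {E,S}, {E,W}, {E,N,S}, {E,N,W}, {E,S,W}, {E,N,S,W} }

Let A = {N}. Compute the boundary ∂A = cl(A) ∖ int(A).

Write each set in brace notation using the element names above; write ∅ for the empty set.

U open, U⊆A: ∅. int(A) = ⋃ = ∅
X∖A={E,S,W}, int(X∖A)={E,S,W}, hence cl(A)={N}
∂A: remove int from cl → {N}

{N}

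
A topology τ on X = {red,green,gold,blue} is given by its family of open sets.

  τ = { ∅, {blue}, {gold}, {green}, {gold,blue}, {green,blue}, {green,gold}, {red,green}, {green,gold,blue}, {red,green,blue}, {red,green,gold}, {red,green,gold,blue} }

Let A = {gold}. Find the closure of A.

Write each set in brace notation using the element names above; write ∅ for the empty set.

{gold}

closure: X∖int(X∖A) = X∖{red,green,blue} = {gold}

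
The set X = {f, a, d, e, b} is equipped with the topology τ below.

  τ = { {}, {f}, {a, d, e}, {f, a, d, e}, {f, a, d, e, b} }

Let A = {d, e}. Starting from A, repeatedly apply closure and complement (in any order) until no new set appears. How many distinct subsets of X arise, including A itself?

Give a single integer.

closure: X∖int(X∖A) = X∖{f} = {a, d, e, b}
Let k=closure and c=complement:
  1. A     = {d, e}
  2. kA    = {a, d, e, b}
  3. cA    = {f, a, b}
  4. ckA   = {f}
  5. kcA   = {f, a, d, e, b}
  6. kckA  = {f, b}
  7. ckcA  = {}
  8. ckckA = {a, d, e}
— saturated at 8

8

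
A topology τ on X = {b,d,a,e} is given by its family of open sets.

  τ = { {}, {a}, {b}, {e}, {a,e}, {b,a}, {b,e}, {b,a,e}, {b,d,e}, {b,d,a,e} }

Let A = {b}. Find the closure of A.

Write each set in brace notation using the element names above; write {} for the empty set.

closure: X∖int(X∖A) = X∖{a,e} = {b,d}

{b,d}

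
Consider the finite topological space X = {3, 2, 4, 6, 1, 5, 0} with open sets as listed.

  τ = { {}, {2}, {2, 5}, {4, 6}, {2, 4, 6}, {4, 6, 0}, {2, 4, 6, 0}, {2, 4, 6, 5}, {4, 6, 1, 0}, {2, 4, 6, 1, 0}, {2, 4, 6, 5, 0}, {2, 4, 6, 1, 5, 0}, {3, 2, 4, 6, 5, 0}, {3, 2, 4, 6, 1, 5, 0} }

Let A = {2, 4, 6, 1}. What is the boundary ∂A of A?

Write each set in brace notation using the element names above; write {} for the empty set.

open subsets of A: {}, {2}, {4, 6}, {2, 4, 6}; so int(A) = {2, 4, 6}
closure: X∖int(X∖A) = X∖{} = {3, 2, 4, 6, 1, 5, 0}
∂A = {3, 2, 4, 6, 1, 5, 0} minus {2, 4, 6} = {3, 1, 5, 0}

{3, 1, 5, 0}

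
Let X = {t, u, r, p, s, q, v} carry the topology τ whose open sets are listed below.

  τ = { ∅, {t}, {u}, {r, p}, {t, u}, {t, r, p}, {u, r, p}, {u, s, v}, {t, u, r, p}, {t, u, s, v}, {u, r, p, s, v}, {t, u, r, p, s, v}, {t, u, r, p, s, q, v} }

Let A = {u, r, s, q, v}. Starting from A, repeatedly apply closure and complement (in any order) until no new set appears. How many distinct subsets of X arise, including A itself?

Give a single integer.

10

complement {t, p}; its interior {t}; cl(A) = X∖{t} = {u, r, p, s, q, v}
With k = closure, c = complement:
  1. A     = {u, r, s, q, v}
  2. kA    = {u, r, p, s, q, v}
  3. cA    = {t, p}
  4. ckA   = {t}
  5. kcA   = {t, r, p, q}
  6. kckA  = {t, q}
  7. ckcA  = {u, s, v}
  8. ckckA = {u, r, p, s, v}
  9. kckcA = {u, s, q, v}
  10. ckckcA = {t, r, p}
k, c of each give nothing new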